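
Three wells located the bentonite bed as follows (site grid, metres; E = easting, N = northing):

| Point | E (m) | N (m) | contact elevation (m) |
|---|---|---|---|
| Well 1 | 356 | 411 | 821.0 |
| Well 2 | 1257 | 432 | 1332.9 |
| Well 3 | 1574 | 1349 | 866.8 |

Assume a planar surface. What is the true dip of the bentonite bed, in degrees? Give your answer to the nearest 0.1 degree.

42.6°

Let the plane be z = a·E + b·N + c.
Well 2−Well 1: 901a + 21b = 511.9;  Well 3−Well 1: 1218a + 938b = 45.8.
Solving gives a = 0.58470, b = −0.71042.
Gradient magnitude |∇z| = √(a² + b²) = √(0.34188 + 0.50469) = 0.92009.
True dip = arctan(0.92009) = 42.6°, dipping toward NW (azimuth ≈ 321°).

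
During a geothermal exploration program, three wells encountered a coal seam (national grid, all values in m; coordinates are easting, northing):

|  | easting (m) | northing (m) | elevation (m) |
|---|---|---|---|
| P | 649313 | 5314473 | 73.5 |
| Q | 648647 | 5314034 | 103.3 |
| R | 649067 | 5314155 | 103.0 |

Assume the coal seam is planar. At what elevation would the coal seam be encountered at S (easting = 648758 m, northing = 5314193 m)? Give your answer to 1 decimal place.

88.1 m

Let the plane be z = a·easting + b·northing + c.
Q−P: −666a − 439b = 29.8;  R−P: −246a − 318b = 29.5.
Solving gives a = 0.033471106, b = −0.118660038.
Then c = 73.5 − a·649313 − b·5314473 = 608955.84.
At (648758, 5314193): z = 21714.6 − 630582.3 + 608955.84 = 88.1 m.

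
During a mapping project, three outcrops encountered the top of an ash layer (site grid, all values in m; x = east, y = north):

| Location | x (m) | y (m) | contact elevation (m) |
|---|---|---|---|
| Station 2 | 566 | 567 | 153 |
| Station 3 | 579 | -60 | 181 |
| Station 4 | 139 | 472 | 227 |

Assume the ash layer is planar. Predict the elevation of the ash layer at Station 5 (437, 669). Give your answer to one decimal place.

169.1 m

Let the plane be z = a·x + b·y + c.
Station 3−Station 2: 13a − 627b = 28;  Station 4−Station 2: −427a − 95b = 74.
Solving gives a = −0.16262, b = −0.04803.
Then c = 153 − a·566 − b·567 = 272.27.
At (437, 669): z = −71.1 − 32.1 + 272.27 = 169.1 m.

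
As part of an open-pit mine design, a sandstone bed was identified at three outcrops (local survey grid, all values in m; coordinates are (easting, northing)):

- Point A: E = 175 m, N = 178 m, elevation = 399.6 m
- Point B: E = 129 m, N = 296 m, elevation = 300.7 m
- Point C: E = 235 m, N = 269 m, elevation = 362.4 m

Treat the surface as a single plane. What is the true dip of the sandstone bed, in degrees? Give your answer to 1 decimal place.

Let the plane be z = a·E + b·N + c.
Point B−Point A: −46a + 118b = −98.9;  Point C−Point A: 60a + 91b = −37.2.
Solving gives a = 0.40922, b = −0.67861.
Gradient magnitude |∇z| = √(a² + b²) = √(0.16746 + 0.46051) = 0.79245.
True dip = arctan(0.79245) = 38.4°, dipping toward NNW (azimuth ≈ 329°).

38.4°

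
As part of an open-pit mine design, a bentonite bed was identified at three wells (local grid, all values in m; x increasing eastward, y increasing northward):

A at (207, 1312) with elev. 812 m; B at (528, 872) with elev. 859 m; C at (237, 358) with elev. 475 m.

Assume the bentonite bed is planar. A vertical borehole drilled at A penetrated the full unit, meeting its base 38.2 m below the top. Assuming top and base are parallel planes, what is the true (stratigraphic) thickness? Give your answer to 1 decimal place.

30.4 m

Two edge vectors: A→B = (321, -440, 47), A→C = (30, -954, -337).
Normal n = (A→B) × (A→C) = (193118, 109587, -293034).
So ∂z/∂x = −n_x/n_z = 0.65903 and ∂z/∂y = −n_y/n_z = 0.37397.
|∇z| = √(a²+b²) = 0.75774, so dip δ = arctan(0.75774) = 37.15°.
True thickness = vertical thickness × cos δ = 38.2 × cos 37.15° = 30.4 m.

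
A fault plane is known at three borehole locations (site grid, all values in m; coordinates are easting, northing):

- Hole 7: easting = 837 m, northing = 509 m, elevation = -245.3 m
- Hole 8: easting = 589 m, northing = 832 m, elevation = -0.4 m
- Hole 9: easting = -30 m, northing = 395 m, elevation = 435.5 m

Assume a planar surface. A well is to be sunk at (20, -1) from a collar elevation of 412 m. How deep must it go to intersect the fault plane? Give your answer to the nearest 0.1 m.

72.5 m

Let the plane be z = a·easting + b·northing + c.
Hole 8−Hole 7: −248a + 323b = 244.9;  Hole 9−Hole 7: −867a − 114b = 680.8.
Solving gives a = −0.80378, b = 0.14106.
Then c = -245.3 − a·837 − b·509 = 355.67.
At (20, -1): z_contact = −16.08 − 0.14 + 355.67 = 339.45 m.
Depth below ground = 412 − 339.45 = 72.5 m.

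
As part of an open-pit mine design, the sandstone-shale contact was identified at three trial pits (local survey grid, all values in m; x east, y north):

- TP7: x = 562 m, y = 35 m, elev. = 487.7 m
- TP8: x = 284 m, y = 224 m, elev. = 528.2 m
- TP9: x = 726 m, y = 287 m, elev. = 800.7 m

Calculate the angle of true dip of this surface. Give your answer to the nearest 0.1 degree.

46.3°

Two edge vectors: TP7→TP8 = (-278, 189, 40.5), TP7→TP9 = (164, 252, 313).
Normal n = (TP7→TP8) × (TP7→TP9) = (48951, 93656, -101052).
So ∂z/∂x = −n_x/n_z = 0.48441 and ∂z/∂y = −n_y/n_z = 0.92681.
Gradient magnitude |∇z| = √(a² + b²) = √(0.23466 + 0.85898) = 1.04577.
True dip = arctan(1.04577) = 46.3°, dipping toward SSW (azimuth ≈ 208°).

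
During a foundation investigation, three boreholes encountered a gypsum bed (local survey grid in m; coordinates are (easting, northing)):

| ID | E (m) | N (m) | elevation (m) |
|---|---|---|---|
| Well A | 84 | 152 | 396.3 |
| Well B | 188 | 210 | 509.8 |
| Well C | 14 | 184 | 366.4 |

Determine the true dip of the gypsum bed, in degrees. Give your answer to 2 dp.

Two edge vectors: Well A→Well B = (104, 58, 113.5), Well A→Well C = (-70, 32, -29.9).
Normal n = (Well A→Well B) × (Well A→Well C) = (-5366.2, -4835.4, 7388).
So ∂z/∂E = −n_x/n_z = 0.72634 and ∂z/∂N = −n_y/n_z = 0.65449.
Gradient magnitude |∇z| = √(a² + b²) = √(0.52757 + 0.42836) = 0.97772.
True dip = arctan(0.97772) = 44.35°, dipping toward SW (azimuth ≈ 228°).

44.35°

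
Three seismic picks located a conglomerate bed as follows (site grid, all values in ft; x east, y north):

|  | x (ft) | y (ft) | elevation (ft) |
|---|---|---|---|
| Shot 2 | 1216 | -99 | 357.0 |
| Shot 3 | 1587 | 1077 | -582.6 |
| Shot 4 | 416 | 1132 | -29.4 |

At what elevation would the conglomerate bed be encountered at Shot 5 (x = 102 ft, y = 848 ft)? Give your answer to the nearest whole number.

310 ft

Two edge vectors: Shot 2→Shot 3 = (371, 1176, -939.6), Shot 2→Shot 4 = (-800, 1231, -386.4).
Normal n = (Shot 2→Shot 3) × (Shot 2→Shot 4) = (702241.2, 895034.4, 1397501).
So ∂z/∂x = −n_x/n_z = −0.50250 and ∂z/∂y = −n_y/n_z = −0.64045.
Intercept c from Shot 2: 357 + 611.04 − 63.40 = 904.63.
At (102, 848): z = −51.3 − 543.1 + 904.63 = 310.3 ft.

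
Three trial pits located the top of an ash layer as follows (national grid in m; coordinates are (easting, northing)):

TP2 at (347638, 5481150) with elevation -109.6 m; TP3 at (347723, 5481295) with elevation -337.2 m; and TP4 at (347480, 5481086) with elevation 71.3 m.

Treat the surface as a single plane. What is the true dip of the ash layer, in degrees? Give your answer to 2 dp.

Two edge vectors: TP2→TP3 = (85, 145, -227.6), TP2→TP4 = (-158, -64, 180.9).
Normal n = (TP2→TP3) × (TP2→TP4) = (11664.1, 20584.3, 17470).
So ∂z/∂E = −n_x/n_z = −0.66766 and ∂z/∂N = −n_y/n_z = −1.17827.
Gradient magnitude |∇z| = √(a² + b²) = √(0.44578 + 1.38831) = 1.35428.
True dip = arctan(1.35428) = 53.56°, dipping toward NNE (azimuth ≈ 030°).

53.56°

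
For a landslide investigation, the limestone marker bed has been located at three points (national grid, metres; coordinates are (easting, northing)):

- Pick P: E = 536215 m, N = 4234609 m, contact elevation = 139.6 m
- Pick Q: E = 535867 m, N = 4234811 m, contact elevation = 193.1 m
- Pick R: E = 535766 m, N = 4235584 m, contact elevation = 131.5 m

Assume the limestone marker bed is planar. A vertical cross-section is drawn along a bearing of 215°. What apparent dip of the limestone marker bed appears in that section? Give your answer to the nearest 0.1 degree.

Two edge vectors: Pick P→Pick Q = (-348, 202, 53.5), Pick P→Pick R = (-449, 975, -8.1).
Normal n = (Pick P→Pick Q) × (Pick P→Pick R) = (-53798.7, -26840.3, -248602).
So ∂z/∂E = −n_x/n_z = −0.21640 and ∂z/∂N = −n_y/n_z = −0.10796.
Unit vector along 215° is (sin 215°, cos 215°) = (-0.5736, -0.8192).
Slope in that direction = a·(-0.5736) + b·(-0.8192) = 0.21256.
Apparent dip = arctan|0.21256| = 12.0° (true dip is 13.6°, so apparent ≤ true as expected).

12.0°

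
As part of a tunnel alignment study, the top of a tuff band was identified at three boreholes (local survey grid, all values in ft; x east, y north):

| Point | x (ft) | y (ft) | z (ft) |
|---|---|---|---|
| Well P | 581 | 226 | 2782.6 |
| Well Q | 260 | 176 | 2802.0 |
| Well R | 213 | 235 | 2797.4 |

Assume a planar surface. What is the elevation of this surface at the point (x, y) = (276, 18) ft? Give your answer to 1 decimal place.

Two edge vectors: Well P→Well Q = (-321, -50, 19.4), Well P→Well R = (-368, 9, 14.8).
Normal n = (Well P→Well Q) × (Well P→Well R) = (-914.6, -2388.4, -21289).
So ∂z/∂x = −n_x/n_z = −0.04296 and ∂z/∂y = −n_y/n_z = −0.11219.
Intercept c from Well P: 2782.6 + 24.96 + 25.35 = 2832.92.
At (276, 18): z = −11.9 − 2.0 + 2832.92 = 2819.0 ft.

2819.0 ft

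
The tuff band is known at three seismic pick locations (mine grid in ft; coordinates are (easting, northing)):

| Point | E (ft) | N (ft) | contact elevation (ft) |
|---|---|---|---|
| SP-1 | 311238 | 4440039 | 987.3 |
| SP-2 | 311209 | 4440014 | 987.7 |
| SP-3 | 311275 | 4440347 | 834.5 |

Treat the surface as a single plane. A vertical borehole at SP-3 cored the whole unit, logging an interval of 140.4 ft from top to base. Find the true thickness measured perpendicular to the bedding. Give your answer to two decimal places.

113.98 ft

Let the plane be z = a·E + b·N + c.
SP-2−SP-1: −29a − 25b = 0.4;  SP-3−SP-1: 37a + 308b = −152.8.
Solving gives a = 0.46170, b = −0.55157.
|∇z| = √(a²+b²) = 0.71930, so dip δ = arctan(0.71930) = 35.73°.
True thickness = vertical thickness × cos δ = 140.4 × cos 35.73° = 113.98 ft.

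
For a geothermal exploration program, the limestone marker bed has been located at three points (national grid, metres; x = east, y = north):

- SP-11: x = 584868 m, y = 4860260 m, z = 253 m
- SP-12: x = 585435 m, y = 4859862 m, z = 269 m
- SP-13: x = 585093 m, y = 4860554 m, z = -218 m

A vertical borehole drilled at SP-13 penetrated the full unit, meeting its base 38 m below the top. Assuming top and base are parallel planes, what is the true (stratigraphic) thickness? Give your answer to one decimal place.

Let the plane be z = a·x + b·y + c.
SP-12−SP-11: 567a − 398b = 16;  SP-13−SP-11: 225a + 294b = −471.
Solving gives a = −0.71319, b = −1.05623.
|∇z| = √(a²+b²) = 1.27447, so dip δ = arctan(1.27447) = 51.88°.
True thickness = vertical thickness × cos δ = 38 × cos 51.88° = 23.5 m.

23.5 m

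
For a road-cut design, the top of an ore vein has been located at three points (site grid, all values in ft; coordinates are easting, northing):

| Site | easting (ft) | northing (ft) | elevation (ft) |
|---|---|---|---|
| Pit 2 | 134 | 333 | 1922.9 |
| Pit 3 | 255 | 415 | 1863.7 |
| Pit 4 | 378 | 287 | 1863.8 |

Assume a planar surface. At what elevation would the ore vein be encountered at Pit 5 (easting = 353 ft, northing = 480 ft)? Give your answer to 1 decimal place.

Let the plane be z = a·easting + b·northing + c.
Pit 3−Pit 2: 121a + 82b = −59.2;  Pit 4−Pit 2: 244a − 46b = −59.1.
Solving gives a = −0.29598, b = −0.28520.
Then c = 1922.9 − a·134 − b·333 = 2057.53.
At (353, 480): z = −104.5 − 136.9 + 2057.53 = 1816.2 ft.

1816.2 ft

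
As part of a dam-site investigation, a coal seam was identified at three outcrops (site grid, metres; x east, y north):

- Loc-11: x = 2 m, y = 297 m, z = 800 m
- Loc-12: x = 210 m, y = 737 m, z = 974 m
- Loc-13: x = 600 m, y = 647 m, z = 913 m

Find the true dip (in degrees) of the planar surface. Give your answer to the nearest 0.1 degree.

Two edge vectors: Loc-11→Loc-12 = (208, 440, 174), Loc-11→Loc-13 = (598, 350, 113).
Normal n = (Loc-11→Loc-12) × (Loc-11→Loc-13) = (-11180, 80548, -190320).
So ∂z/∂x = −n_x/n_z = −0.05874 and ∂z/∂y = −n_y/n_z = 0.42322.
Gradient magnitude |∇z| = √(a² + b²) = √(0.00345 + 0.17912) = 0.42728.
True dip = arctan(0.42728) = 23.1°, dipping toward S (azimuth ≈ 172°).

23.1°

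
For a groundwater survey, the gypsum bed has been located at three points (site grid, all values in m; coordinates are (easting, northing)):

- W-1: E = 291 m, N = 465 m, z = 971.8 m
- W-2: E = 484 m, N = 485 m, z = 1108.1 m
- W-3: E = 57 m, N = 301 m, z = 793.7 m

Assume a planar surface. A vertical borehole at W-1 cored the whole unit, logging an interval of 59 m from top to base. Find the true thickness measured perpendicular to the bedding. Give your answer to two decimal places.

Let the plane be z = a·E + b·N + c.
W-2−W-1: 193a + 20b = 136.3;  W-3−W-1: −234a − 164b = −178.1.
Solving gives a = 0.69669, b = 0.09191.
|∇z| = √(a²+b²) = 0.70273, so dip δ = arctan(0.70273) = 35.10°.
True thickness = vertical thickness × cos δ = 59 × cos 35.10° = 48.27 m.

48.27 m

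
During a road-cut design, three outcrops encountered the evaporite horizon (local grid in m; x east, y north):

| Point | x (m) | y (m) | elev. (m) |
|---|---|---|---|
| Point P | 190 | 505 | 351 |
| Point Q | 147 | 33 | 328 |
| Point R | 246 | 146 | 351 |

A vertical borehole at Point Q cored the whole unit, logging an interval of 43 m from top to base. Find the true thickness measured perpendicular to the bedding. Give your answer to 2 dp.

42.17 m

Two edge vectors: Point P→Point Q = (-43, -472, -23), Point P→Point R = (56, -359, 0).
Normal n = (Point P→Point Q) × (Point P→Point R) = (-8257, -1288, 41869).
So ∂z/∂x = −n_x/n_z = 0.19721 and ∂z/∂y = −n_y/n_z = 0.03076.
|∇z| = √(a²+b²) = 0.19960, so dip δ = arctan(0.19960) = 11.29°.
True thickness = vertical thickness × cos δ = 43 × cos 11.29° = 42.17 m.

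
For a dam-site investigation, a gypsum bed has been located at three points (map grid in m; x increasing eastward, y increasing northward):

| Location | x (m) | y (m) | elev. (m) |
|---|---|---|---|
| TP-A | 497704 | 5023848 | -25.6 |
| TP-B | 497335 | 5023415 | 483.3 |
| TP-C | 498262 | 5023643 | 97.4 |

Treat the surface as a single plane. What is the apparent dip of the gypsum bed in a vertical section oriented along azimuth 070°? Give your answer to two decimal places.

26.85°

Let the plane be z = a·x + b·y + c.
TP-B−TP-A: −369a − 433b = 508.9;  TP-C−TP-A: 558a − 205b = 123.
Solving gives a = −0.16096, b = −1.03812.
Unit vector along 070° is (sin 70°, cos 70°) = (0.9397, 0.3420).
Slope in that direction = a·(0.9397) + b·(0.3420) = −0.50631.
Apparent dip = arctan|0.50631| = 26.85° (true dip is 46.4°, so apparent ≤ true as expected).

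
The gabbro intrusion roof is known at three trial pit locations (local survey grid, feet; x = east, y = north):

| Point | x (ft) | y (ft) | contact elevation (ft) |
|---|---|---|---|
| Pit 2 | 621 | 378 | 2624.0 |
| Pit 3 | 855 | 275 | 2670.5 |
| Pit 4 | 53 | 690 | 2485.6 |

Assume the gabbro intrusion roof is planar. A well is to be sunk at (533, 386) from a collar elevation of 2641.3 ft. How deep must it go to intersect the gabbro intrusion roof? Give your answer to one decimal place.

22.1 ft

Let the plane be z = a·x + b·y + c.
Pit 3−Pit 2: 234a − 103b = 46.5;  Pit 4−Pit 2: −568a + 312b = −138.4.
Solving gives a = 0.01743, b = −0.41186.
Then c = 2624 − a·621 − b·378 = 2768.86.
At (533, 386): z_contact = 9.29 − 158.98 + 2768.86 = 2619.17 ft.
Depth below ground = 2641.3 − 2619.17 = 22.1 ft.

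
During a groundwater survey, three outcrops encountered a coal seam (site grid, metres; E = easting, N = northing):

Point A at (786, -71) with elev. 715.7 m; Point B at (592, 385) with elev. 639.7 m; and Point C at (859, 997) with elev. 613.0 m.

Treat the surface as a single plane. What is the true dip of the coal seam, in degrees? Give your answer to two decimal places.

10.08°

Two edge vectors: Point A→Point B = (-194, 456, -76), Point A→Point C = (73, 1068, -102.7).
Normal n = (Point A→Point B) × (Point A→Point C) = (34336.8, -25471.8, -240480).
So ∂z/∂E = −n_x/n_z = 0.14278 and ∂z/∂N = −n_y/n_z = −0.10592.
Gradient magnitude |∇z| = √(a² + b²) = √(0.02039 + 0.01122) = 0.17778.
True dip = arctan(0.17778) = 10.08°, dipping toward NW (azimuth ≈ 307°).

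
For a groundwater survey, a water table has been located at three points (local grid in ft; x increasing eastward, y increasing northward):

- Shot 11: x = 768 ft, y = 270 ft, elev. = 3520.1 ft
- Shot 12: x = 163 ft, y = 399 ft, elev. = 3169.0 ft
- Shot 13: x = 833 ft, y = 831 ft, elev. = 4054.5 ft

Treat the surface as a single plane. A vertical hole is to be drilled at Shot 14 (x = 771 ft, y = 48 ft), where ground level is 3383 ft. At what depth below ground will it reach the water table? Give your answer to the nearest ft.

52 ft

Let the plane be z = a·x + b·y + c.
Shot 12−Shot 11: −605a + 129b = −351.1;  Shot 13−Shot 11: 65a + 561b = 534.4.
Solving gives a = 0.76456, b = 0.86400.
Then c = 3520.1 − a·768 − b·270 = 2699.64.
At (771, 48): z_contact = 589.5 + 41.5 + 2699.64 = 3330.6 ft.
Depth below ground = 3383 − 3330.6 = 52 ft.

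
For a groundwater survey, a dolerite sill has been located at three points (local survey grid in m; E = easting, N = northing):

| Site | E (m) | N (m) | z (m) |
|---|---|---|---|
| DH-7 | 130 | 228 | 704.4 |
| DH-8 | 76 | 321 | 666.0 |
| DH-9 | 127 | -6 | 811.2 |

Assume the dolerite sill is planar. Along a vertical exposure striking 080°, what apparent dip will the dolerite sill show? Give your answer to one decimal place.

Two edge vectors: DH-7→DH-8 = (-54, 93, -38.4), DH-7→DH-9 = (-3, -234, 106.8).
Normal n = (DH-7→DH-8) × (DH-7→DH-9) = (946.8, 5882.4, 12915).
So ∂z/∂E = −n_x/n_z = −0.07331 and ∂z/∂N = −n_y/n_z = −0.45547.
Unit vector along 080° is (sin 80°, cos 80°) = (0.9848, 0.1736).
Slope in that direction = a·(0.9848) + b·(0.1736) = −0.15129.
Apparent dip = arctan|0.15129| = 8.6° (true dip is 24.8°, so apparent ≤ true as expected).

8.6°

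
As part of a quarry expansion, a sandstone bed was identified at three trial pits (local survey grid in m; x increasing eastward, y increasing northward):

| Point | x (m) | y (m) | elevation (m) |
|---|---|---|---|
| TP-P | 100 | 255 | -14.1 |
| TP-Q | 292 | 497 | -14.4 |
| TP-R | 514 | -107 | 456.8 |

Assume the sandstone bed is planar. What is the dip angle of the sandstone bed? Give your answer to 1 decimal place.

Two edge vectors: TP-P→TP-Q = (192, 242, -0.3), TP-P→TP-R = (414, -362, 470.9).
Normal n = (TP-P→TP-Q) × (TP-P→TP-R) = (113849.2, -90537, -169692).
So ∂z/∂x = −n_x/n_z = 0.67092 and ∂z/∂y = −n_y/n_z = −0.53354.
Gradient magnitude |∇z| = √(a² + b²) = √(0.45013 + 0.28466) = 0.85720.
True dip = arctan(0.85720) = 40.6°, dipping toward NW (azimuth ≈ 308°).

40.6°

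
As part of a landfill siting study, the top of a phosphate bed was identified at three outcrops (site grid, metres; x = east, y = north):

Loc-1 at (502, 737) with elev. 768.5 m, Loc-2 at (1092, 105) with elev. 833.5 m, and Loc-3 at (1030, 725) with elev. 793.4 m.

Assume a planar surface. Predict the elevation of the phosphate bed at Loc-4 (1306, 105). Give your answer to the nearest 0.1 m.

843.3 m

Two edge vectors: Loc-1→Loc-2 = (590, -632, 65), Loc-1→Loc-3 = (528, -12, 24.9).
Normal n = (Loc-1→Loc-2) × (Loc-1→Loc-3) = (-14956.8, 19629, 326616).
So ∂z/∂x = −n_x/n_z = 0.045793 and ∂z/∂y = −n_y/n_z = −0.060098.
Intercept c from Loc-1: 768.5 − 22.99 + 44.29 = 789.80.
At (1306, 105): z = 59.8 − 6.3 + 789.80 = 843.3 m.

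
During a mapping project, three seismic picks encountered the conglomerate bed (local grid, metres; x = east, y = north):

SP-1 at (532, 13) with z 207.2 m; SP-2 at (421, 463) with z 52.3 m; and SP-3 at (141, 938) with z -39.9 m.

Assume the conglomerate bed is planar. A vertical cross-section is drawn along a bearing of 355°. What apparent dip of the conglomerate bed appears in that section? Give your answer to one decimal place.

Let the plane be z = a·x + b·y + c.
SP-2−SP-1: −111a + 450b = −154.9;  SP-3−SP-1: −391a + 925b = −247.1.
Solving gives a = −0.43791, b = −0.45224.
Unit vector along 355° is (sin 355°, cos 355°) = (-0.0872, 0.9962).
Slope in that direction = a·(-0.0872) + b·(0.9962) = −0.41235.
Apparent dip = arctan|0.41235| = 22.4° (true dip is 32.2°, so apparent ≤ true as expected).

22.4°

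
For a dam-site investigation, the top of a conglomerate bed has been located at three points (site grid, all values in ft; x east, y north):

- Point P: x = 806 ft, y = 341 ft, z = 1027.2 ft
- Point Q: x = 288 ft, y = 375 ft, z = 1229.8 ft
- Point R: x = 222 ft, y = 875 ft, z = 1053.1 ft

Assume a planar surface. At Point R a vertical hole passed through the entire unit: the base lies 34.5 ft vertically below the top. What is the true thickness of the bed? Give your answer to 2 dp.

29.79 ft

Let the plane be z = a·x + b·y + c.
Point Q−Point P: −518a + 34b = 202.6;  Point R−Point P: −584a + 534b = 25.9.
Solving gives a = −0.41794, b = −0.40857.
|∇z| = √(a²+b²) = 0.58446, so dip δ = arctan(0.58446) = 30.30°.
True thickness = vertical thickness × cos δ = 34.5 × cos 30.30° = 29.79 ft.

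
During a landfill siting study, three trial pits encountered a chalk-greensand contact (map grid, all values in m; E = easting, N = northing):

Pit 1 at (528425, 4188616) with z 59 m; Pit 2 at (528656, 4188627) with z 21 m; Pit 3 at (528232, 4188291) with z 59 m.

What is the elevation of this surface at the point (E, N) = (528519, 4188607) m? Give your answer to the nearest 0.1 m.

42.2 m

Two edge vectors: Pit 1→Pit 2 = (231, 11, -38), Pit 1→Pit 3 = (-193, -325, 0).
Normal n = (Pit 1→Pit 2) × (Pit 1→Pit 3) = (-12350, 7334, -72952).
So ∂z/∂E = −n_x/n_z = −0.169289396 and ∂z/∂N = −n_y/n_z = 0.100531857.
Intercept c from Pit 1: 59 + 89456.75 − 421089.34 = −331573.59.
At (528519, 4188607): z = −89472.7 + 421088.4 − 331573.59 = 42.2 m.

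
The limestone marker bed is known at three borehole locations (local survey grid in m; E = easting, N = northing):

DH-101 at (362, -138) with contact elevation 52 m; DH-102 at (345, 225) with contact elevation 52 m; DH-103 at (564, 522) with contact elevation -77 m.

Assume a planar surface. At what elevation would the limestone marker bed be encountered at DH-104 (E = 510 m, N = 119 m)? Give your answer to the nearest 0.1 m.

-36.6 m

Let the plane be z = a·E + b·N + c.
DH-102−DH-101: −17a + 363b = 0;  DH-103−DH-101: 202a + 660b = −129.
Solving gives a = −0.55386, b = −0.02594.
Then c = 52 − a·362 − b·-138 = 248.92.
At (510, 119): z = −282.5 − 3.1 + 248.92 = -36.6 m.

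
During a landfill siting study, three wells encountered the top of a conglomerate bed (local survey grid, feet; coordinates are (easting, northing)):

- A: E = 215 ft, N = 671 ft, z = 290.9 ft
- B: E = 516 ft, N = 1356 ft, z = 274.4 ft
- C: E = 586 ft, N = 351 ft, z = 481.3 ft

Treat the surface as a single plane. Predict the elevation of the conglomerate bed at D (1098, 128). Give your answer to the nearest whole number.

Two edge vectors: A→B = (301, 685, -16.5), A→C = (371, -320, 190.4).
Normal n = (A→B) × (A→C) = (125144, -63431.9, -350455).
So ∂z/∂E = −n_x/n_z = 0.35709 and ∂z/∂N = −n_y/n_z = −0.18100.
Intercept c from A: 290.9 − 76.77 + 121.45 = 335.58.
At (1098, 128): z = 392.1 − 23.2 + 335.58 = 704.5 ft.

704 ft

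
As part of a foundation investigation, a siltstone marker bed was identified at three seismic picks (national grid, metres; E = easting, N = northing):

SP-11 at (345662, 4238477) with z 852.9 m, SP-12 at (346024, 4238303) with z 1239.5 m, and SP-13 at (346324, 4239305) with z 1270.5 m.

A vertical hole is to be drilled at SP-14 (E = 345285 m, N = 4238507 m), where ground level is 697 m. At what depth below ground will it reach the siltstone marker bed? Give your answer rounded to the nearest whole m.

209 m

Let the plane be z = a·E + b·N + c.
SP-12−SP-11: 362a − 174b = 386.6;  SP-13−SP-11: 662a + 828b = 417.6.
Solving gives a = 0.94660034, b = −0.25247515.
Then c = 852.9 − a·345662 − b·4238477 = 743759.26.
At (345285, 4238507): z_contact = 326846.9 − 1070117.7 + 743759.26 = 488.5 m.
Depth below ground = 697 − 488.5 = 209 m.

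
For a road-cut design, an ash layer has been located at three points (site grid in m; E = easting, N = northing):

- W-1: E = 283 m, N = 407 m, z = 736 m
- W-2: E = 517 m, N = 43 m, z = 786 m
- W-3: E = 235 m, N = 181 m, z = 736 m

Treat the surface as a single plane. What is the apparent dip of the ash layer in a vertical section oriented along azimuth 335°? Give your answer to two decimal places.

5.64°

Let the plane be z = a·E + b·N + c.
W-2−W-1: 234a − 364b = 50;  W-3−W-1: −48a − 226b = 0.
Solving gives a = 0.16061, b = −0.03411.
Unit vector along 335° is (sin 335°, cos 335°) = (-0.4226, 0.9063).
Slope in that direction = a·(-0.4226) + b·(0.9063) = −0.09879.
Apparent dip = arctan|0.09879| = 5.64° (true dip is 9.3°, so apparent ≤ true as expected).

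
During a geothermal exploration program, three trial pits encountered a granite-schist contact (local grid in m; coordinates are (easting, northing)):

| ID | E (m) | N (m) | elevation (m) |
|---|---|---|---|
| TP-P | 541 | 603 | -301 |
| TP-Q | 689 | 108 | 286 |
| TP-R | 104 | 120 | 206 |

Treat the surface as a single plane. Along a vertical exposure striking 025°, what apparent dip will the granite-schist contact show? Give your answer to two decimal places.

44.89°

Two edge vectors: TP-P→TP-Q = (148, -495, 587), TP-P→TP-R = (-437, -483, 507).
Normal n = (TP-P→TP-Q) × (TP-P→TP-R) = (32556, -331555, -287799).
So ∂z/∂E = −n_x/n_z = 0.11312 and ∂z/∂N = −n_y/n_z = −1.15204.
Unit vector along 025° is (sin 25°, cos 25°) = (0.4226, 0.9063).
Slope in that direction = a·(0.4226) + b·(0.9063) = −0.99629.
Apparent dip = arctan|0.99629| = 44.89° (true dip is 49.2°, so apparent ≤ true as expected).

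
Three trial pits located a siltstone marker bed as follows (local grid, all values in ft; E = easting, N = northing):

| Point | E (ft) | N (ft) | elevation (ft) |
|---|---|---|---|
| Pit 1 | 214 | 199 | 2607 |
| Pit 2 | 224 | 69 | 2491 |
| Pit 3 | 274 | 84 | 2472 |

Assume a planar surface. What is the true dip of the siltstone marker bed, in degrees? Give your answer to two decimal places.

46.53°

Two edge vectors: Pit 1→Pit 2 = (10, -130, -116), Pit 1→Pit 3 = (60, -115, -135).
Normal n = (Pit 1→Pit 2) × (Pit 1→Pit 3) = (4210, -5610, 6650).
So ∂z/∂E = −n_x/n_z = −0.63308 and ∂z/∂N = −n_y/n_z = 0.84361.
Gradient magnitude |∇z| = √(a² + b²) = √(0.40079 + 0.71168) = 1.05474.
True dip = arctan(1.05474) = 46.53°, dipping toward SE (azimuth ≈ 143°).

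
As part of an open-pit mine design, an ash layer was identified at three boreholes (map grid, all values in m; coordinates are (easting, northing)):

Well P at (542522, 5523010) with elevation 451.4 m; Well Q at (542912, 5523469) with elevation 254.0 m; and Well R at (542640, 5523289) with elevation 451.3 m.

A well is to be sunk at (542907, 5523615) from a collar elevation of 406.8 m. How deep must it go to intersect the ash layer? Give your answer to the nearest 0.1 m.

85.6 m

Two edge vectors: Well P→Well Q = (390, 459, -197.4), Well P→Well R = (118, 279, -0.1).
Normal n = (Well P→Well Q) × (Well P→Well R) = (55028.7, -23254.2, 54648).
So ∂z/∂E = −n_x/n_z = −1.006966403 and ∂z/∂N = −n_y/n_z = 0.425527009.
Intercept c from Well P: 451.4 + 546301.43 − 2350189.93 = −1803437.10.
At (542907, 5523615): z_contact = −546689.11 + 2350447.37 − 1803437.10 = 321.16 m.
Depth below ground = 406.8 − 321.16 = 85.6 m.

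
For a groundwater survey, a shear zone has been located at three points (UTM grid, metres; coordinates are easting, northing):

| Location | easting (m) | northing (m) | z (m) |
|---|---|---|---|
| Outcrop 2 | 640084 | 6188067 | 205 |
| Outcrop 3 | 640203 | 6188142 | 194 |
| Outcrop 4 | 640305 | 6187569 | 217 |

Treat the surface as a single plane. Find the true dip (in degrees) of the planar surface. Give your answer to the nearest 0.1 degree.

4.5°

Two edge vectors: Outcrop 2→Outcrop 3 = (119, 75, -11), Outcrop 2→Outcrop 4 = (221, -498, 12).
Normal n = (Outcrop 2→Outcrop 3) × (Outcrop 2→Outcrop 4) = (-4578, -3859, -75837).
So ∂z/∂easting = −n_x/n_z = −0.06037 and ∂z/∂northing = −n_y/n_z = −0.05089.
Gradient magnitude |∇z| = √(a² + b²) = √(0.00364 + 0.00259) = 0.07895.
True dip = arctan(0.07895) = 4.5°, dipping toward NE (azimuth ≈ 050°).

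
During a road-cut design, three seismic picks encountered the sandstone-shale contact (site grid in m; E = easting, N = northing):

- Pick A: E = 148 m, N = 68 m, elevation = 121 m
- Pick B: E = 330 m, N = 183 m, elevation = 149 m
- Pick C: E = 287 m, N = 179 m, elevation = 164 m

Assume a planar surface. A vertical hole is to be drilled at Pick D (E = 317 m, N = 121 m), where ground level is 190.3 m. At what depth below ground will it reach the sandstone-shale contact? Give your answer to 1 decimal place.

93.5 m

Two edge vectors: Pick A→Pick B = (182, 115, 28), Pick A→Pick C = (139, 111, 43).
Normal n = (Pick A→Pick B) × (Pick A→Pick C) = (1837, -3934, 4217).
So ∂z/∂E = −n_x/n_z = −0.43562 and ∂z/∂N = −n_y/n_z = 0.93289.
Intercept c from Pick A: 121 + 64.47 − 63.44 = 122.03.
At (317, 121): z_contact = −138.09 + 112.88 + 122.03 = 96.82 m.
Depth below ground = 190.3 − 96.82 = 93.5 m.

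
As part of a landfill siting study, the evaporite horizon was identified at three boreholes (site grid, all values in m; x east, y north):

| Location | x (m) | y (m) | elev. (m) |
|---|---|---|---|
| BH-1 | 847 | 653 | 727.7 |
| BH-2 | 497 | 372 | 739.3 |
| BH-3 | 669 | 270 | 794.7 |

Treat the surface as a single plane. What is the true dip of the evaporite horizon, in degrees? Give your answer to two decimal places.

17.05°

Two edge vectors: BH-1→BH-2 = (-350, -281, 11.6), BH-1→BH-3 = (-178, -383, 67).
Normal n = (BH-1→BH-2) × (BH-1→BH-3) = (-14384.2, 21385.2, 84032).
So ∂z/∂x = −n_x/n_z = 0.17118 and ∂z/∂y = −n_y/n_z = −0.25449.
Gradient magnitude |∇z| = √(a² + b²) = √(0.02930 + 0.06476) = 0.30670.
True dip = arctan(0.30670) = 17.05°, dipping toward NW (azimuth ≈ 326°).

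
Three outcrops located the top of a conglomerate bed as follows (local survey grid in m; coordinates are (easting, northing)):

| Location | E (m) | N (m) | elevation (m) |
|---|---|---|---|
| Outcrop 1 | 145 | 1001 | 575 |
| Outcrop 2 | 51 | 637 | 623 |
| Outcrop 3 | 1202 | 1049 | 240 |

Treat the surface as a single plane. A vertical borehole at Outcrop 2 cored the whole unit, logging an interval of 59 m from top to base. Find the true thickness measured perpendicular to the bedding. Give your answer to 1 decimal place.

Two edge vectors: Outcrop 1→Outcrop 2 = (-94, -364, 48), Outcrop 1→Outcrop 3 = (1057, 48, -335).
Normal n = (Outcrop 1→Outcrop 2) × (Outcrop 1→Outcrop 3) = (119636, 19246, 380236).
So ∂z/∂E = −n_x/n_z = −0.31464 and ∂z/∂N = −n_y/n_z = −0.05062.
|∇z| = √(a²+b²) = 0.31868, so dip δ = arctan(0.31868) = 17.68°.
True thickness = vertical thickness × cos δ = 59 × cos 17.68° = 56.2 m.

56.2 m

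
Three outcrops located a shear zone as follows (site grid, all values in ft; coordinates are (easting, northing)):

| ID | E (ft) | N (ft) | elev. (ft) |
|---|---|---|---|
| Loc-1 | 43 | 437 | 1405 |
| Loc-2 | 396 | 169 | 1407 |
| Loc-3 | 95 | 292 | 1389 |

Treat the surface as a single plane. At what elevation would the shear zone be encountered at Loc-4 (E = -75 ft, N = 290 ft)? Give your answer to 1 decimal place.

Let the plane be z = a·E + b·N + c.
Loc-2−Loc-1: 353a − 268b = 2;  Loc-3−Loc-1: 52a − 145b = −16.
Solving gives a = 0.12290, b = 0.15442.
Then c = 1405 − a·43 − b·437 = 1332.23.
At (-75, 290): z = −9.2 + 44.8 + 1332.23 = 1367.8 ft.

1367.8 ft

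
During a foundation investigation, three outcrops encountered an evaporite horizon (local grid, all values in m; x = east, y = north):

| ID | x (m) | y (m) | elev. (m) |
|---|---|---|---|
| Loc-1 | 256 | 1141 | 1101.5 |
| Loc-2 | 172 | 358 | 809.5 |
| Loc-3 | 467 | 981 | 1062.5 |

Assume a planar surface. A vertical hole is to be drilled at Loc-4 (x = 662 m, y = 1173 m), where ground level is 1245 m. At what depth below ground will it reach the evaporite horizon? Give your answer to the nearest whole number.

95 m

Two edge vectors: Loc-1→Loc-2 = (-84, -783, -292), Loc-1→Loc-3 = (211, -160, -39).
Normal n = (Loc-1→Loc-2) × (Loc-1→Loc-3) = (-16183, -64888, 178653).
So ∂z/∂x = −n_x/n_z = 0.09058 and ∂z/∂y = −n_y/n_z = 0.36321.
Intercept c from Loc-1: 1101.5 − 23.19 − 414.42 = 663.89.
At (662, 1173): z_contact = 60.0 + 426.0 + 663.89 = 1149.9 m.
Depth below ground = 1245 − 1149.9 = 95 m.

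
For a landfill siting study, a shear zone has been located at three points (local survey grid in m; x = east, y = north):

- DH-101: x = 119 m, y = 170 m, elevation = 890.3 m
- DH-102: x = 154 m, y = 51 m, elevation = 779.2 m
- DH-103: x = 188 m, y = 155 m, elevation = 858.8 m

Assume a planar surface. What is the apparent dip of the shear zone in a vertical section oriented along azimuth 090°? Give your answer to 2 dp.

Let the plane be z = a·x + b·y + c.
DH-102−DH-101: 35a − 119b = −111.1;  DH-103−DH-101: 69a − 15b = −31.5.
Solving gives a = −0.27088, b = 0.85394.
Unit vector along 090° is (sin 90°, cos 90°) = (1.0000, 0.0000).
Slope in that direction = a·(1.0000) + b·(0.0000) = −0.27088.
Apparent dip = arctan|0.27088| = 15.16° (true dip is 41.9°, so apparent ≤ true as expected).

15.16°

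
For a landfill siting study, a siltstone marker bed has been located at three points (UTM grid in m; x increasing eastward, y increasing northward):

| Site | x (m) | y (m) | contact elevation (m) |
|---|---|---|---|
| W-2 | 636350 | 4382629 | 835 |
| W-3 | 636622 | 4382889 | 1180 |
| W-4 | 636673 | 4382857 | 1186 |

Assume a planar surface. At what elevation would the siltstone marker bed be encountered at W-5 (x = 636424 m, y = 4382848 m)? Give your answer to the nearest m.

1037 m

Two edge vectors: W-2→W-3 = (272, 260, 345), W-2→W-4 = (323, 228, 351).
Normal n = (W-2→W-3) × (W-2→W-4) = (12600, 15963, -21964).
So ∂z/∂x = −n_x/n_z = 0.57366600 and ∂z/∂y = −n_y/n_z = 0.72678019.
Intercept c from W-2: 835 − 365052.36 − 3185207.92 = −3549425.28.
At (636424, 4382848): z = 365094.8 + 3185367.1 − 3549425.28 = 1036.6 m.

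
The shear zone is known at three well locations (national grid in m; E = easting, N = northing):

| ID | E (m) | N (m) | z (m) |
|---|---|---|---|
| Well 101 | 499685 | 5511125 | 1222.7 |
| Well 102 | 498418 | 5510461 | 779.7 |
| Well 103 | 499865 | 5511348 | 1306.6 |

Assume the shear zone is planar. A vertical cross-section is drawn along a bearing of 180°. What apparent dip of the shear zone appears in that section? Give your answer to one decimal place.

9.3°

Let the plane be z = a·E + b·N + c.
Well 102−Well 101: −1267a − 664b = −443;  Well 103−Well 101: 180a + 223b = 83.9.
Solving gives a = 0.26426, b = 0.16293.
Unit vector along 180° is (sin 180°, cos 180°) = (0.0000, -1.0000).
Slope in that direction = a·(0.0000) + b·(-1.0000) = −0.16293.
Apparent dip = arctan|0.16293| = 9.3° (true dip is 17.2°, so apparent ≤ true as expected).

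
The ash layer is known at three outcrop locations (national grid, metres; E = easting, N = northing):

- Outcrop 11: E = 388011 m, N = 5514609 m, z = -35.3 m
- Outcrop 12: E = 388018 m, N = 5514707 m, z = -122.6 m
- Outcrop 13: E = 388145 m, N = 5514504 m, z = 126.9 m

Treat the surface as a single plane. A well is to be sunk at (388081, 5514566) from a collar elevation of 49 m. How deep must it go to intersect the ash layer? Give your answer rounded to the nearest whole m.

11 m

Two edge vectors: Outcrop 11→Outcrop 12 = (7, 98, -87.3), Outcrop 11→Outcrop 13 = (134, -105, 162.2).
Normal n = (Outcrop 11→Outcrop 12) × (Outcrop 11→Outcrop 13) = (6729.1, -12833.6, -13867).
So ∂z/∂E = −n_x/n_z = 0.48525997 and ∂z/∂N = −n_y/n_z = −0.92547775.
Intercept c from Outcrop 11: -35.3 − 188286.21 + 5103647.95 = 4915326.44.
At (388081, 5514566): z_contact = 188320.2 − 5103608.2 + 4915326.44 = 38.5 m.
Depth below ground = 49 − 38.5 = 11 m.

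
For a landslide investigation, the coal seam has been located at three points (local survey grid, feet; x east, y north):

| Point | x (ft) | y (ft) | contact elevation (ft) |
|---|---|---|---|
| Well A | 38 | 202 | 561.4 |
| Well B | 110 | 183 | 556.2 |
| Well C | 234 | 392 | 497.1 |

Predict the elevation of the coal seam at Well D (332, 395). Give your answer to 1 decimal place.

Two edge vectors: Well A→Well B = (72, -19, -5.2), Well A→Well C = (196, 190, -64.3).
Normal n = (Well A→Well B) × (Well A→Well C) = (2209.7, 3610.4, 17404).
So ∂z/∂x = −n_x/n_z = −0.12697 and ∂z/∂y = −n_y/n_z = −0.20745.
Intercept c from Well A: 561.4 + 4.82 + 41.90 = 608.13.
At (332, 395): z = −42.2 − 81.9 + 608.13 = 484.0 ft.

484.0 ft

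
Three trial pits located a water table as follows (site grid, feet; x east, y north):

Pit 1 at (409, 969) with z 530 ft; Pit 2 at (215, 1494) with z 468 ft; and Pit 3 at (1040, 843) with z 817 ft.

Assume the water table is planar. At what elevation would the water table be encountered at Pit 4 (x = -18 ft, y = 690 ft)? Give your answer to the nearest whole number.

316 ft

Two edge vectors: Pit 1→Pit 2 = (-194, 525, -62), Pit 1→Pit 3 = (631, -126, 287).
Normal n = (Pit 1→Pit 2) × (Pit 1→Pit 3) = (142863, 16556, -306831).
So ∂z/∂x = −n_x/n_z = 0.46561 and ∂z/∂y = −n_y/n_z = 0.05396.
Intercept c from Pit 1: 530 − 190.43 − 52.29 = 287.28.
At (-18, 690): z = −8.4 + 37.2 + 287.28 = 316.1 ft.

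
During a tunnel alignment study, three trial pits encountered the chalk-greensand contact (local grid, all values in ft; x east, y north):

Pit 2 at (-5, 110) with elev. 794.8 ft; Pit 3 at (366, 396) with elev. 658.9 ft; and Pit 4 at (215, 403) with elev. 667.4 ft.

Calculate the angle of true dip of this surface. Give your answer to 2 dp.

Two edge vectors: Pit 2→Pit 3 = (371, 286, -135.9), Pit 2→Pit 4 = (220, 293, -127.4).
Normal n = (Pit 2→Pit 3) × (Pit 2→Pit 4) = (3382.3, 17367.4, 45783).
So ∂z/∂x = −n_x/n_z = −0.07388 and ∂z/∂y = −n_y/n_z = −0.37934.
Gradient magnitude |∇z| = √(a² + b²) = √(0.00546 + 0.14390) = 0.38647.
True dip = arctan(0.38647) = 21.13°, dipping toward N (azimuth ≈ 011°).

21.13°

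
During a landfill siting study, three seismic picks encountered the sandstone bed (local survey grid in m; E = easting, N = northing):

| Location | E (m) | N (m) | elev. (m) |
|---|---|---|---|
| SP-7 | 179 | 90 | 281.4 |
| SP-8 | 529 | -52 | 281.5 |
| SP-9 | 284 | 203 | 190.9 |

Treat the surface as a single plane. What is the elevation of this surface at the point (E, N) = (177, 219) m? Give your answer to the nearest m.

Let the plane be z = a·E + b·N + c.
SP-8−SP-7: 350a − 142b = 0.1;  SP-9−SP-7: 105a + 113b = −90.5.
Solving gives a = −0.23576, b = −0.58181.
Then c = 281.4 − a·179 − b·90 = 375.96.
At (177, 219): z = −41.7 − 127.4 + 375.96 = 206.8 m.

207 m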